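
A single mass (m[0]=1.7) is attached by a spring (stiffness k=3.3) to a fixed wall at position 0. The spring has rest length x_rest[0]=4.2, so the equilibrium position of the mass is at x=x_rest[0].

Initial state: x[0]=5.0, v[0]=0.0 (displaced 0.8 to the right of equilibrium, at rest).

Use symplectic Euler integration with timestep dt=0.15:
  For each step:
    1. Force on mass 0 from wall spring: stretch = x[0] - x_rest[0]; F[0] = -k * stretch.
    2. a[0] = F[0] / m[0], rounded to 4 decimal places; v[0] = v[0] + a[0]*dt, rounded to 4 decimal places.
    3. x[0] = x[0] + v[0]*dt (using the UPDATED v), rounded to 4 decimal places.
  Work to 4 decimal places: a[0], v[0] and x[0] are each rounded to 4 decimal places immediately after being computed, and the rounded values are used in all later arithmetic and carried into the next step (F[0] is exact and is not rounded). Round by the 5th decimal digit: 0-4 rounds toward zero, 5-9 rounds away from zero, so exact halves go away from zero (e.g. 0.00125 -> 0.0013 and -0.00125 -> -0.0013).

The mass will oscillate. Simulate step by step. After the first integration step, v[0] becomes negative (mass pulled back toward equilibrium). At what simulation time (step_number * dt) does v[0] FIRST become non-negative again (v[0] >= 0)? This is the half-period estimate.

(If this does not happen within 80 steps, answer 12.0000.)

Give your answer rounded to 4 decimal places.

Answer: 2.4000

Derivation:
Step 0: x=[5.0000] v=[0.0000]
Step 1: x=[4.9651] v=[-0.2329]
Step 2: x=[4.8967] v=[-0.4557]
Step 3: x=[4.7979] v=[-0.6586]
Step 4: x=[4.6730] v=[-0.8327]
Step 5: x=[4.5274] v=[-0.9704]
Step 6: x=[4.3675] v=[-1.0657]
Step 7: x=[4.2003] v=[-1.1145]
Step 8: x=[4.0331] v=[-1.1146]
Step 9: x=[3.8732] v=[-1.0660]
Step 10: x=[3.7276] v=[-0.9708]
Step 11: x=[3.6026] v=[-0.8333]
Step 12: x=[3.5037] v=[-0.6593]
Step 13: x=[3.4352] v=[-0.4566]
Step 14: x=[3.4001] v=[-0.2339]
Step 15: x=[3.4000] v=[-0.0010]
Step 16: x=[3.4348] v=[0.2319]
First v>=0 after going negative at step 16, time=2.4000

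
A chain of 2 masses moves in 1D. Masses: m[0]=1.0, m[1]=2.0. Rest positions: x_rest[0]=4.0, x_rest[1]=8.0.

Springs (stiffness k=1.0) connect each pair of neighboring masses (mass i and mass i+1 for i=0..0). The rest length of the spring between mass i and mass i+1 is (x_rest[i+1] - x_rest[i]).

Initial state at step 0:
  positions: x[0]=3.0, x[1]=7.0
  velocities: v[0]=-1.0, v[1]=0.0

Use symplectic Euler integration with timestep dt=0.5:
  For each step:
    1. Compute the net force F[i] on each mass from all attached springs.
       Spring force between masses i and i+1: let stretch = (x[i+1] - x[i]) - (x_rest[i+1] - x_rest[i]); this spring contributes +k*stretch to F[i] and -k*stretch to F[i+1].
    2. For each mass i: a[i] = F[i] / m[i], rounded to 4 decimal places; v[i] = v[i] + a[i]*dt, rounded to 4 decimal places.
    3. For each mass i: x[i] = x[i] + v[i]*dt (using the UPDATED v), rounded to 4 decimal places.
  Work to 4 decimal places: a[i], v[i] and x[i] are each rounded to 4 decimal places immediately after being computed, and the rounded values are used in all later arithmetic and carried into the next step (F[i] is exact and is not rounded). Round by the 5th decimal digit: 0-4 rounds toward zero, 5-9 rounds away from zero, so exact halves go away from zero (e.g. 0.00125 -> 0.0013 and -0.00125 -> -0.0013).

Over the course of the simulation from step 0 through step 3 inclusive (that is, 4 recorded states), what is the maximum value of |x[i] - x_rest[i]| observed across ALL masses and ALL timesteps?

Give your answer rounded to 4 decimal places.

Step 0: x=[3.0000 7.0000] v=[-1.0000 0.0000]
Step 1: x=[2.5000 7.0000] v=[-1.0000 0.0000]
Step 2: x=[2.1250 6.9375] v=[-0.7500 -0.1250]
Step 3: x=[1.9531 6.7734] v=[-0.3438 -0.3282]
Max displacement = 2.0469

Answer: 2.0469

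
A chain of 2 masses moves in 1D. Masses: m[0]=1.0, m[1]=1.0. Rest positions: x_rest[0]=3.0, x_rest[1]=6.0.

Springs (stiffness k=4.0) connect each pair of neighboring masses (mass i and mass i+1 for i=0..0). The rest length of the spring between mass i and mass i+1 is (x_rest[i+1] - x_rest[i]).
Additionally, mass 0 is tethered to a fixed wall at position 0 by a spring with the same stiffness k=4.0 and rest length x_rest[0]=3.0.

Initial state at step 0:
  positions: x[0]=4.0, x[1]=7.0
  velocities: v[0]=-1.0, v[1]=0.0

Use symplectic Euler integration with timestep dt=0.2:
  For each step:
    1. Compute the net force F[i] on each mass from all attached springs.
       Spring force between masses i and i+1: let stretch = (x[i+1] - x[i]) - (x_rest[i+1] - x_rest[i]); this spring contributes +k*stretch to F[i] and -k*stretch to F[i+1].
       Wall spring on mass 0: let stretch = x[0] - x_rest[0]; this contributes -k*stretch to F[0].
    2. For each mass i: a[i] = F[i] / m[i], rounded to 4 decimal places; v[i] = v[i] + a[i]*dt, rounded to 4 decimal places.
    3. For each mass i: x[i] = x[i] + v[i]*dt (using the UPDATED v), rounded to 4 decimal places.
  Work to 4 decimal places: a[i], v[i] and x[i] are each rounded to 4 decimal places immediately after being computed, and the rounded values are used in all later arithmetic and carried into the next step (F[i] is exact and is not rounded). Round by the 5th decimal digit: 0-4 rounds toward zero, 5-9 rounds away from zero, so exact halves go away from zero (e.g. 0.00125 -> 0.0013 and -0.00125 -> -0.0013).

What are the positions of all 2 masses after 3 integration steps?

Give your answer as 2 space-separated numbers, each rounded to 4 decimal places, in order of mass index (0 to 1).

Answer: 2.9059 6.7716

Derivation:
Step 0: x=[4.0000 7.0000] v=[-1.0000 0.0000]
Step 1: x=[3.6400 7.0000] v=[-1.8000 0.0000]
Step 2: x=[3.2352 6.9424] v=[-2.0240 -0.2880]
Step 3: x=[2.9059 6.7716] v=[-1.6464 -0.8538]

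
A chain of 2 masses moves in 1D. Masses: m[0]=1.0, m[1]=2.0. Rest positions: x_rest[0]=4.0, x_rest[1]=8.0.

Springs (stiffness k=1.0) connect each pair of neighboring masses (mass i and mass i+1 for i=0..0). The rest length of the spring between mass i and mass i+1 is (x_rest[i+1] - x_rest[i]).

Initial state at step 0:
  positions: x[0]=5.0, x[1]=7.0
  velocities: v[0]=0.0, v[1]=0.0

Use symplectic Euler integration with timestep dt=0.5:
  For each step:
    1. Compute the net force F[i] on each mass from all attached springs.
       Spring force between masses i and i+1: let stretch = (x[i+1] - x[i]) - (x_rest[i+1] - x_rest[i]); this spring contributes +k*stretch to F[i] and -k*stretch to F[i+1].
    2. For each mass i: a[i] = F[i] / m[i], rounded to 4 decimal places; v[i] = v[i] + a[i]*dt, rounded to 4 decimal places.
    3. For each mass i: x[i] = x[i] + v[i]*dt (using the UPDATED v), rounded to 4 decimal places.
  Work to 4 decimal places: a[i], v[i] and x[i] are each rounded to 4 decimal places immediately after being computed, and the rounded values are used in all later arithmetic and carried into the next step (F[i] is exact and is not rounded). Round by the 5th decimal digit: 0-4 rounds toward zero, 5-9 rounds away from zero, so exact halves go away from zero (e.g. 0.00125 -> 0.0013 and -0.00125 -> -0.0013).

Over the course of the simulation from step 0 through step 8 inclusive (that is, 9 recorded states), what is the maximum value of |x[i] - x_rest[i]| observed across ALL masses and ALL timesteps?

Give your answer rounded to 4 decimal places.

Step 0: x=[5.0000 7.0000] v=[0.0000 0.0000]
Step 1: x=[4.5000 7.2500] v=[-1.0000 0.5000]
Step 2: x=[3.6875 7.6563] v=[-1.6250 0.8125]
Step 3: x=[2.8672 8.0665] v=[-1.6406 0.8203]
Step 4: x=[2.3467 8.3268] v=[-1.0410 0.5205]
Step 5: x=[2.3212 8.3396] v=[-0.0510 0.0255]
Step 6: x=[2.8003 8.1001] v=[0.9582 -0.4791]
Step 7: x=[3.6044 7.6981] v=[1.6081 -0.8041]
Step 8: x=[4.4319 7.2843] v=[1.6550 -0.8276]
Max displacement = 1.6788

Answer: 1.6788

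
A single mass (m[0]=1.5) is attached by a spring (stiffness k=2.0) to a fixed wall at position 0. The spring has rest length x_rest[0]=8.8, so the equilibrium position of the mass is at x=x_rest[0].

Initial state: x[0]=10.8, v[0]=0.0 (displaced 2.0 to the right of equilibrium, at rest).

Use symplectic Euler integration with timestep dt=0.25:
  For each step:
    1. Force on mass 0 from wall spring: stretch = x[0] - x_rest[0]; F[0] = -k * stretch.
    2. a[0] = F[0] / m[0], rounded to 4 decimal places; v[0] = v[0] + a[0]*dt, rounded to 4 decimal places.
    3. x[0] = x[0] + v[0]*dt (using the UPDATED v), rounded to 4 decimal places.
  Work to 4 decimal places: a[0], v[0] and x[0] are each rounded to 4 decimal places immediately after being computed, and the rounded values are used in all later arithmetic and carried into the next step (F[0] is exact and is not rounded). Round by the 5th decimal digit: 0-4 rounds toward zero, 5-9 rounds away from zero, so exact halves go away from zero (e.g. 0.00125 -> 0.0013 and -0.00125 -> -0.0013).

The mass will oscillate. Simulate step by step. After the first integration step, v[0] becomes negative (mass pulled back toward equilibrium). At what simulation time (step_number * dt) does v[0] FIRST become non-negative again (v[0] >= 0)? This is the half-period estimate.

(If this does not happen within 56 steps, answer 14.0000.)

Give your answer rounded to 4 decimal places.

Answer: 2.7500

Derivation:
Step 0: x=[10.8000] v=[0.0000]
Step 1: x=[10.6333] v=[-0.6667]
Step 2: x=[10.3139] v=[-1.2778]
Step 3: x=[9.8683] v=[-1.7824]
Step 4: x=[9.3337] v=[-2.1385]
Step 5: x=[8.7546] v=[-2.3164]
Step 6: x=[8.1793] v=[-2.3013]
Step 7: x=[7.6557] v=[-2.0944]
Step 8: x=[7.2275] v=[-1.7130]
Step 9: x=[6.9303] v=[-1.1888]
Step 10: x=[6.7889] v=[-0.5656]
Step 11: x=[6.8151] v=[0.1048]
First v>=0 after going negative at step 11, time=2.7500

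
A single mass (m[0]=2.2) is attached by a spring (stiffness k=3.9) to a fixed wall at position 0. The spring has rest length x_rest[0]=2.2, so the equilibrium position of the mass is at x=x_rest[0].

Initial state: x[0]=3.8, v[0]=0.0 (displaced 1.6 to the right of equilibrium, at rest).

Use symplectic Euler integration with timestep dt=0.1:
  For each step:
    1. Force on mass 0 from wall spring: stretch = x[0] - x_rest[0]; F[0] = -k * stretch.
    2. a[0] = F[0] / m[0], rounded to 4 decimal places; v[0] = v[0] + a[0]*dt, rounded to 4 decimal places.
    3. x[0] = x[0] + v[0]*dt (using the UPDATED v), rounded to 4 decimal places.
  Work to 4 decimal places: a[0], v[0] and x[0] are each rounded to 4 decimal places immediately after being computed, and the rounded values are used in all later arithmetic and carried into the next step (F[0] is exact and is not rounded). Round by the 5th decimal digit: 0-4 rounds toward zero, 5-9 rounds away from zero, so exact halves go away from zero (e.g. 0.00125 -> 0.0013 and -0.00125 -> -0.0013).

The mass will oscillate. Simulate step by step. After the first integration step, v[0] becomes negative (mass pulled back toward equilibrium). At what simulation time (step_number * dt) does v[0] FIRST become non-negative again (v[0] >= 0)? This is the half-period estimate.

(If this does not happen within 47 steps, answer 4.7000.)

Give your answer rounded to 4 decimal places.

Answer: 2.4000

Derivation:
Step 0: x=[3.8000] v=[0.0000]
Step 1: x=[3.7716] v=[-0.2836]
Step 2: x=[3.7154] v=[-0.5622]
Step 3: x=[3.6323] v=[-0.8308]
Step 4: x=[3.5238] v=[-1.0847]
Step 5: x=[3.3919] v=[-1.3194]
Step 6: x=[3.2388] v=[-1.5307]
Step 7: x=[3.0673] v=[-1.7149]
Step 8: x=[2.8804] v=[-1.8687]
Step 9: x=[2.6815] v=[-1.9893]
Step 10: x=[2.4740] v=[-2.0747]
Step 11: x=[2.2617] v=[-2.1233]
Step 12: x=[2.0483] v=[-2.1342]
Step 13: x=[1.8376] v=[-2.1073]
Step 14: x=[1.6333] v=[-2.0431]
Step 15: x=[1.4390] v=[-1.9426]
Step 16: x=[1.2582] v=[-1.8077]
Step 17: x=[1.0941] v=[-1.6407]
Step 18: x=[0.9496] v=[-1.4447]
Step 19: x=[0.8273] v=[-1.2230]
Step 20: x=[0.7293] v=[-0.9797]
Step 21: x=[0.6574] v=[-0.7190]
Step 22: x=[0.6129] v=[-0.4455]
Step 23: x=[0.5965] v=[-0.1642]
Step 24: x=[0.6085] v=[0.1201]
First v>=0 after going negative at step 24, time=2.4000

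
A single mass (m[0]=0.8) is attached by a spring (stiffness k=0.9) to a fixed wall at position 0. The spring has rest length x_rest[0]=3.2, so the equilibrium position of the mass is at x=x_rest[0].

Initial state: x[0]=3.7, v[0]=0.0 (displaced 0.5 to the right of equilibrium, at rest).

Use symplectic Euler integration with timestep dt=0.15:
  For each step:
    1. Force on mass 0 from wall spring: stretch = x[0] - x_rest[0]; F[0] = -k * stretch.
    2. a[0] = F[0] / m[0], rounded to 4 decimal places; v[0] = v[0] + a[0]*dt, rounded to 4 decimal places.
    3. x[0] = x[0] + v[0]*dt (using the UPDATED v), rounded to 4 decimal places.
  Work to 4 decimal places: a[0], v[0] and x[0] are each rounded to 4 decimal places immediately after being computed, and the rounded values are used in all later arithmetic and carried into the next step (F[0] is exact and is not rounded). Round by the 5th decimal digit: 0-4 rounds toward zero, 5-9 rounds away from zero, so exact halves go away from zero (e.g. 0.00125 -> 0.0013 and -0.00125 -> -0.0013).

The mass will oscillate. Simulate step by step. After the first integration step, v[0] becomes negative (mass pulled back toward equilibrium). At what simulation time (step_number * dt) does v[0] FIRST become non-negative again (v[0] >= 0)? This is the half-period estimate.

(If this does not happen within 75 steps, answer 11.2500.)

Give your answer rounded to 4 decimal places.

Answer: 3.0000

Derivation:
Step 0: x=[3.7000] v=[0.0000]
Step 1: x=[3.6873] v=[-0.0844]
Step 2: x=[3.6623] v=[-0.1666]
Step 3: x=[3.6256] v=[-0.2446]
Step 4: x=[3.5781] v=[-0.3164]
Step 5: x=[3.5211] v=[-0.3802]
Step 6: x=[3.4559] v=[-0.4344]
Step 7: x=[3.3843] v=[-0.4776]
Step 8: x=[3.3080] v=[-0.5087]
Step 9: x=[3.2290] v=[-0.5269]
Step 10: x=[3.1492] v=[-0.5318]
Step 11: x=[3.0707] v=[-0.5232]
Step 12: x=[2.9955] v=[-0.5014]
Step 13: x=[2.9255] v=[-0.4669]
Step 14: x=[2.8624] v=[-0.4206]
Step 15: x=[2.8079] v=[-0.3636]
Step 16: x=[2.7633] v=[-0.2974]
Step 17: x=[2.7297] v=[-0.2237]
Step 18: x=[2.7081] v=[-0.1443]
Step 19: x=[2.6989] v=[-0.0613]
Step 20: x=[2.7024] v=[0.0233]
First v>=0 after going negative at step 20, time=3.0000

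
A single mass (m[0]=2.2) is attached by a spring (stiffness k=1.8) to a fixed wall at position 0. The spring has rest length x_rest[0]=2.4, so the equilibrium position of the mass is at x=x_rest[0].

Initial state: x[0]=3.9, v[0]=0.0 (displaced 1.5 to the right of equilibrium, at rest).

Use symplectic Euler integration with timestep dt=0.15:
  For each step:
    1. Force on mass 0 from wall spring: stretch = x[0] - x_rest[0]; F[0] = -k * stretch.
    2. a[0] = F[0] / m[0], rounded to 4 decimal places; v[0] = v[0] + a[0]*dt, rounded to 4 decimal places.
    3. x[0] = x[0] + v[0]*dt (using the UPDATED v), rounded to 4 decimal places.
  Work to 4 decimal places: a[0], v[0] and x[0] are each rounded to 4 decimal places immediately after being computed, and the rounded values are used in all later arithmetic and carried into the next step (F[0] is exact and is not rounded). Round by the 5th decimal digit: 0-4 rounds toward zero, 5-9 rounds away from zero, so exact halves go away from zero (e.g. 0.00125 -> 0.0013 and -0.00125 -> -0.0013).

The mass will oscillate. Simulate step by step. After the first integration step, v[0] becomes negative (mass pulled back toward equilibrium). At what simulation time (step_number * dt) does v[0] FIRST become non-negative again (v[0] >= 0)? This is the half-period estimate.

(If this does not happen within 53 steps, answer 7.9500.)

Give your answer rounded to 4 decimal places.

Answer: 3.6000

Derivation:
Step 0: x=[3.9000] v=[0.0000]
Step 1: x=[3.8724] v=[-0.1841]
Step 2: x=[3.8177] v=[-0.3648]
Step 3: x=[3.7369] v=[-0.5388]
Step 4: x=[3.6315] v=[-0.7029]
Step 5: x=[3.5034] v=[-0.8540]
Step 6: x=[3.3550] v=[-0.9894]
Step 7: x=[3.1890] v=[-1.1066]
Step 8: x=[3.0085] v=[-1.2034]
Step 9: x=[2.8168] v=[-1.2781]
Step 10: x=[2.6174] v=[-1.3293]
Step 11: x=[2.4140] v=[-1.3560]
Step 12: x=[2.2103] v=[-1.3577]
Step 13: x=[2.0101] v=[-1.3344]
Step 14: x=[1.8171] v=[-1.2866]
Step 15: x=[1.6348] v=[-1.2151]
Step 16: x=[1.4666] v=[-1.1212]
Step 17: x=[1.3156] v=[-1.0066]
Step 18: x=[1.1846] v=[-0.8735]
Step 19: x=[1.0760] v=[-0.7243]
Step 20: x=[0.9917] v=[-0.5618]
Step 21: x=[0.9334] v=[-0.3890]
Step 22: x=[0.9021] v=[-0.2090]
Step 23: x=[0.8983] v=[-0.0252]
Step 24: x=[0.9222] v=[0.1591]
First v>=0 after going negative at step 24, time=3.6000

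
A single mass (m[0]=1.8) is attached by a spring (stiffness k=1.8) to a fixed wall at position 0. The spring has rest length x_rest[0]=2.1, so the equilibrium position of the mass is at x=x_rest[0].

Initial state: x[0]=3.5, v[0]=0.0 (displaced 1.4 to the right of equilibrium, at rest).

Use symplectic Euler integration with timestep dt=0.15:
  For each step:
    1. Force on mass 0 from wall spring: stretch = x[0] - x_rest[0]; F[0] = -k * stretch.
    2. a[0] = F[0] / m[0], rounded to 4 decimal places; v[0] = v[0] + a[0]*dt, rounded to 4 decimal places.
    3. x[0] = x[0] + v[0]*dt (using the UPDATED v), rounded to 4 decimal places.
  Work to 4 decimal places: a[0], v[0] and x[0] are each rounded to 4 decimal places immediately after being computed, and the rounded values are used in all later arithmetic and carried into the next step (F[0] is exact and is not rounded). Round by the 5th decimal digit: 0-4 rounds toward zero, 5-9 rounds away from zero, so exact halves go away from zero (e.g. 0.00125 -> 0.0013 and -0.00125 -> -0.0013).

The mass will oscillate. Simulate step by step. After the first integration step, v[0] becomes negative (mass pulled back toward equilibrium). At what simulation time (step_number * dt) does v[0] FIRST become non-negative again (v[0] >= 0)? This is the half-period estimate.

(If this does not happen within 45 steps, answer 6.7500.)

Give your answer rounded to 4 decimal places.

Step 0: x=[3.5000] v=[0.0000]
Step 1: x=[3.4685] v=[-0.2100]
Step 2: x=[3.4062] v=[-0.4153]
Step 3: x=[3.3145] v=[-0.6112]
Step 4: x=[3.1955] v=[-0.7934]
Step 5: x=[3.0518] v=[-0.9577]
Step 6: x=[2.8867] v=[-1.1005]
Step 7: x=[2.7039] v=[-1.2185]
Step 8: x=[2.5075] v=[-1.3091]
Step 9: x=[2.3020] v=[-1.3702]
Step 10: x=[2.0919] v=[-1.4005]
Step 11: x=[1.8820] v=[-1.3993]
Step 12: x=[1.6770] v=[-1.3666]
Step 13: x=[1.4815] v=[-1.3032]
Step 14: x=[1.2999] v=[-1.2104]
Step 15: x=[1.1363] v=[-1.0904]
Step 16: x=[0.9944] v=[-0.9458]
Step 17: x=[0.8774] v=[-0.7800]
Step 18: x=[0.7879] v=[-0.5966]
Step 19: x=[0.7279] v=[-0.3998]
Step 20: x=[0.6988] v=[-0.1940]
Step 21: x=[0.7012] v=[0.0162]
First v>=0 after going negative at step 21, time=3.1500

Answer: 3.1500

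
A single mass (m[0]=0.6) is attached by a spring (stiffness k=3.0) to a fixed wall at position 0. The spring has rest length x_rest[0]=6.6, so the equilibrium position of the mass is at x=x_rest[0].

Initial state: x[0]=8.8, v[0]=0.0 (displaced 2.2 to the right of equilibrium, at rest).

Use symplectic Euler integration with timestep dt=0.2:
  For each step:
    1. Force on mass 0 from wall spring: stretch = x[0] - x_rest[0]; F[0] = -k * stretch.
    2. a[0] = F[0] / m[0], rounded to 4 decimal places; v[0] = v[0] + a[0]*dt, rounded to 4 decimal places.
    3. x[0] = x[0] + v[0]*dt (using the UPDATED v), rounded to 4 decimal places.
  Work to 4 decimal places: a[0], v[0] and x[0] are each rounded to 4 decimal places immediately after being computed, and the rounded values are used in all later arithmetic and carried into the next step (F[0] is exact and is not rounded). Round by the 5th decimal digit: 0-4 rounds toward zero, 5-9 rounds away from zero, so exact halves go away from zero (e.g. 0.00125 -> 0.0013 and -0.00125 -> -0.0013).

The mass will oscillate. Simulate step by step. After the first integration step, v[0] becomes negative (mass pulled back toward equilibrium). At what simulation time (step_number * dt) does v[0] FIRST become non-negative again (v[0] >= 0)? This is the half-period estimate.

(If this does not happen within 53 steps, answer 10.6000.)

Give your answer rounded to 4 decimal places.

Answer: 1.4000

Derivation:
Step 0: x=[8.8000] v=[0.0000]
Step 1: x=[8.3600] v=[-2.2000]
Step 2: x=[7.5680] v=[-3.9600]
Step 3: x=[6.5824] v=[-4.9280]
Step 4: x=[5.6003] v=[-4.9104]
Step 5: x=[4.8182] v=[-3.9107]
Step 6: x=[4.3924] v=[-2.1289]
Step 7: x=[4.4081] v=[0.0787]
First v>=0 after going negative at step 7, time=1.4000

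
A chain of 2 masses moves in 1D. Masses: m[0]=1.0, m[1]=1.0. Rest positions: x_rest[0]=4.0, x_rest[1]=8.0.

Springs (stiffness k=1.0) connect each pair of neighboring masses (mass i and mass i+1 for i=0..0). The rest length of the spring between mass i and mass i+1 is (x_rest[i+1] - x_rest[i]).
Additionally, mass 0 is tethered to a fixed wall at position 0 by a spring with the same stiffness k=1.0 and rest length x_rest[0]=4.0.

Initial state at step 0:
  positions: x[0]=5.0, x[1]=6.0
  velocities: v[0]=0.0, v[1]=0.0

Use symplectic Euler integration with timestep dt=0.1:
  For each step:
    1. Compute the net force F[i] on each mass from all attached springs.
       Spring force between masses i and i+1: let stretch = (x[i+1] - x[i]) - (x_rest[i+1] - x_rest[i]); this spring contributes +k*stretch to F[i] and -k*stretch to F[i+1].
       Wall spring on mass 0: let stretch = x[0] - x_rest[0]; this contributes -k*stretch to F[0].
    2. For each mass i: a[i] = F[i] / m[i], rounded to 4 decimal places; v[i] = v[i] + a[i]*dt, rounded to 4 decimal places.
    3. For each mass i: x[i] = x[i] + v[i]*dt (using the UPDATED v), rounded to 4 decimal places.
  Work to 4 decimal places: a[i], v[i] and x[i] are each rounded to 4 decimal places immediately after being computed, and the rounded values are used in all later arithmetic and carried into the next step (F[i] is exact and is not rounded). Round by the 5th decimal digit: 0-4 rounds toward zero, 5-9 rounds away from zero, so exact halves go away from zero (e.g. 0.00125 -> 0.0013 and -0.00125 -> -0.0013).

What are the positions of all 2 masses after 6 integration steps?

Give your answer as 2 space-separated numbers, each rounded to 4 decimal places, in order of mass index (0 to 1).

Step 0: x=[5.0000 6.0000] v=[0.0000 0.0000]
Step 1: x=[4.9600 6.0300] v=[-0.4000 0.3000]
Step 2: x=[4.8811 6.0893] v=[-0.7890 0.5930]
Step 3: x=[4.7655 6.1765] v=[-1.1563 0.8722]
Step 4: x=[4.6163 6.2896] v=[-1.4918 1.1311]
Step 5: x=[4.4377 6.4260] v=[-1.7861 1.3638]
Step 6: x=[4.2346 6.5825] v=[-2.0310 1.5650]

Answer: 4.2346 6.5825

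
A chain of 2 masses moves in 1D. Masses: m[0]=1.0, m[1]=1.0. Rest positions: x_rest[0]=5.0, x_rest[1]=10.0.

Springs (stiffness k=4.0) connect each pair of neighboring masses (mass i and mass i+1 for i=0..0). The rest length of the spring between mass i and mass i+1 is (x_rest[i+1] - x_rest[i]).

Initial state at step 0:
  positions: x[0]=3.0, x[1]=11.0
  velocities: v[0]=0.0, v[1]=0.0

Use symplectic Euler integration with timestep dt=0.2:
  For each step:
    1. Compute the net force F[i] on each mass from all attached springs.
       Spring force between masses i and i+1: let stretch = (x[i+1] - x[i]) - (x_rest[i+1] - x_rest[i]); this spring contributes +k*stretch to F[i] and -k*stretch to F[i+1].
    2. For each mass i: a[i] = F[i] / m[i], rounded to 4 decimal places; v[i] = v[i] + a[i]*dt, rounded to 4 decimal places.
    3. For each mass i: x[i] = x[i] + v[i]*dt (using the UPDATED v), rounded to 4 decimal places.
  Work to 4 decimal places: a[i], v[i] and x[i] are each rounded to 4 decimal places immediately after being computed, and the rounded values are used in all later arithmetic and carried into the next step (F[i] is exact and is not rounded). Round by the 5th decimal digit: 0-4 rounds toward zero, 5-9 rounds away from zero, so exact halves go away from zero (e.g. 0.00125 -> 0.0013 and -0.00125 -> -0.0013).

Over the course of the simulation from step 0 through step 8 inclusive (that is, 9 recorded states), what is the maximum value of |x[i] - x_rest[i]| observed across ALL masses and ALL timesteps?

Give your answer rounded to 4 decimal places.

Step 0: x=[3.0000 11.0000] v=[0.0000 0.0000]
Step 1: x=[3.4800 10.5200] v=[2.4000 -2.4000]
Step 2: x=[4.2864 9.7136] v=[4.0320 -4.0320]
Step 3: x=[5.1612 8.8388] v=[4.3738 -4.3738]
Step 4: x=[5.8244 8.1756] v=[3.3159 -3.3159]
Step 5: x=[6.0638 7.9362] v=[1.1969 -1.1969]
Step 6: x=[5.8028 8.1972] v=[-1.3052 1.3052]
Step 7: x=[5.1249 8.8751] v=[-3.3897 3.3897]
Step 8: x=[4.2470 9.7530] v=[-4.3895 4.3895]
Max displacement = 2.0638

Answer: 2.0638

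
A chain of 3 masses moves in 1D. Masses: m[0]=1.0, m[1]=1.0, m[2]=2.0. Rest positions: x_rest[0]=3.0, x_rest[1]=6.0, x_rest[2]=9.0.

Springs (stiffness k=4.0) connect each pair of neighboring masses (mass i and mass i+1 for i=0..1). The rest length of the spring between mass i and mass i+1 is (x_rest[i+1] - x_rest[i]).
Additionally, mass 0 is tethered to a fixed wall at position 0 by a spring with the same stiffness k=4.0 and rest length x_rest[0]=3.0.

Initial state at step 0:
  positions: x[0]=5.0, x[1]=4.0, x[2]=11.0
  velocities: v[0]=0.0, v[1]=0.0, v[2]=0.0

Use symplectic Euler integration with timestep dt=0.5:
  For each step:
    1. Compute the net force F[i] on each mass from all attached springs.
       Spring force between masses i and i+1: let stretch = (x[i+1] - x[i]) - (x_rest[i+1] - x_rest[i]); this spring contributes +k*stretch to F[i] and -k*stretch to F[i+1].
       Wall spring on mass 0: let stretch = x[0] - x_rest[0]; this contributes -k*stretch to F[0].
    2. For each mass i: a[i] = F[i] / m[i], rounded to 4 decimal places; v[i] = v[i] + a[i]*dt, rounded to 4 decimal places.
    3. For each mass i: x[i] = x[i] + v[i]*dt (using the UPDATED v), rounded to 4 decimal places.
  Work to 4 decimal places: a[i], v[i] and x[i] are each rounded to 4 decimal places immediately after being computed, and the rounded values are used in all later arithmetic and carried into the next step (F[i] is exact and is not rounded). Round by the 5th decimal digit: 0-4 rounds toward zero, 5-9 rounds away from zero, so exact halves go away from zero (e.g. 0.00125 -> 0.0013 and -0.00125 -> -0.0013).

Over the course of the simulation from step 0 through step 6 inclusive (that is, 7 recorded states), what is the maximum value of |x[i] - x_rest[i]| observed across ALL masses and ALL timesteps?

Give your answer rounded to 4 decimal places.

Answer: 6.0000

Derivation:
Step 0: x=[5.0000 4.0000 11.0000] v=[0.0000 0.0000 0.0000]
Step 1: x=[-1.0000 12.0000 9.0000] v=[-12.0000 16.0000 -4.0000]
Step 2: x=[7.0000 4.0000 10.0000] v=[16.0000 -16.0000 2.0000]
Step 3: x=[5.0000 5.0000 9.5000] v=[-4.0000 2.0000 -1.0000]
Step 4: x=[-2.0000 10.5000 8.2500] v=[-14.0000 11.0000 -2.5000]
Step 5: x=[5.5000 1.2500 9.6250] v=[15.0000 -18.5000 2.7500]
Step 6: x=[3.2500 4.6250 8.3125] v=[-4.5000 6.7500 -2.6250]
Max displacement = 6.0000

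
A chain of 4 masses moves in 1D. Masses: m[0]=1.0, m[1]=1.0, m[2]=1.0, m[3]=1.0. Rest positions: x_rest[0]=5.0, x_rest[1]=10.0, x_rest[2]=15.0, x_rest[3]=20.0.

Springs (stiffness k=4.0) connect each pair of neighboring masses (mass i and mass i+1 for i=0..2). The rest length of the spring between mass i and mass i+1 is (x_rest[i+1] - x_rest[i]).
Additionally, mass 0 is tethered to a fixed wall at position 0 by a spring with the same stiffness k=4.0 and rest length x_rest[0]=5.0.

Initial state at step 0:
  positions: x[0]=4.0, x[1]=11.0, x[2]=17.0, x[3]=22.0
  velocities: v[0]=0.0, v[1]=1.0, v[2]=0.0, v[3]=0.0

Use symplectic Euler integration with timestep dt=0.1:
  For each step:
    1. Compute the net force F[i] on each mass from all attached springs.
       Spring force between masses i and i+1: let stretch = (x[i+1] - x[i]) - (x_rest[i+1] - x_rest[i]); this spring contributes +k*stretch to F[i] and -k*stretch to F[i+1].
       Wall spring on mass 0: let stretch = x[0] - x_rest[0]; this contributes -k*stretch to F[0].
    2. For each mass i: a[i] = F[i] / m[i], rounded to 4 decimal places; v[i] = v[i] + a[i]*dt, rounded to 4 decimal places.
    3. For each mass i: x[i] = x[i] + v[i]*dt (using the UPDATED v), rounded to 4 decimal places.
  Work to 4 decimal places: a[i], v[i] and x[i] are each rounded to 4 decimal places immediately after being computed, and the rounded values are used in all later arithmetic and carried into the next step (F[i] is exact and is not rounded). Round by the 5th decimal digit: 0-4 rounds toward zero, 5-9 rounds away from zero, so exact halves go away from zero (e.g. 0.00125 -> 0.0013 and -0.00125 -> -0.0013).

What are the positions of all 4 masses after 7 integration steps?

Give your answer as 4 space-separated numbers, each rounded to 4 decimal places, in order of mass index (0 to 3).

Answer: 6.3240 10.8756 16.2436 21.8413

Derivation:
Step 0: x=[4.0000 11.0000 17.0000 22.0000] v=[0.0000 1.0000 0.0000 0.0000]
Step 1: x=[4.1200 11.0600 16.9600 22.0000] v=[1.2000 0.6000 -0.4000 0.0000]
Step 2: x=[4.3528 11.0784 16.8856 21.9984] v=[2.3280 0.1840 -0.7440 -0.0160]
Step 3: x=[4.6805 11.0601 16.7834 21.9923] v=[3.2771 -0.1834 -1.0218 -0.0611]
Step 4: x=[5.0762 11.0155 16.6606 21.9778] v=[3.9567 -0.4459 -1.2276 -0.1447]
Step 5: x=[5.5064 10.9591 16.5247 21.9506] v=[4.3019 -0.5636 -1.3588 -0.2716]
Step 6: x=[5.9344 10.9073 16.3832 21.9064] v=[4.2804 -0.5184 -1.4147 -0.4420]
Step 7: x=[6.3240 10.8756 16.2436 21.8413] v=[3.8958 -0.3172 -1.3958 -0.6513]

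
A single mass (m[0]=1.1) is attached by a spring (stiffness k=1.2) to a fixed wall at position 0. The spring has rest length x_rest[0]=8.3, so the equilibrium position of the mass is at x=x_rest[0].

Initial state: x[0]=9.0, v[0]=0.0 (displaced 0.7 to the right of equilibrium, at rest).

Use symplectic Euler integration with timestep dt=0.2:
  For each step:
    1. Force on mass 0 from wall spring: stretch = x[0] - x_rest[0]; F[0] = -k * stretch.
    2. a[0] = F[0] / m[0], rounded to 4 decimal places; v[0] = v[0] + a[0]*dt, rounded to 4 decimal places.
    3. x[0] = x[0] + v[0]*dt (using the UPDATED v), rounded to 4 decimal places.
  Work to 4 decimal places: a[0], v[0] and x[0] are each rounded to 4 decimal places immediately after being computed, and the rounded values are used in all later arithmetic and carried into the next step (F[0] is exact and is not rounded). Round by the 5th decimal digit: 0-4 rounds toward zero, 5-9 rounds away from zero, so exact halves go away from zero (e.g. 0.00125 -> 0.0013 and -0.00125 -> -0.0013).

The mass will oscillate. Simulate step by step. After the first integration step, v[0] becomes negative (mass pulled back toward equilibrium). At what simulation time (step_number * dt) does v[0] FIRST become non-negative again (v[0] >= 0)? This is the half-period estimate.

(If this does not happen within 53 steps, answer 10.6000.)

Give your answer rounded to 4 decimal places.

Answer: 3.2000

Derivation:
Step 0: x=[9.0000] v=[0.0000]
Step 1: x=[8.9695] v=[-0.1527]
Step 2: x=[8.9097] v=[-0.2988]
Step 3: x=[8.8233] v=[-0.4318]
Step 4: x=[8.7141] v=[-0.5460]
Step 5: x=[8.5868] v=[-0.6363]
Step 6: x=[8.4470] v=[-0.6989]
Step 7: x=[8.3008] v=[-0.7310]
Step 8: x=[8.1546] v=[-0.7312]
Step 9: x=[8.0147] v=[-0.6995]
Step 10: x=[7.8872] v=[-0.6373]
Step 11: x=[7.7778] v=[-0.5472]
Step 12: x=[7.6911] v=[-0.4333]
Step 13: x=[7.6310] v=[-0.3004]
Step 14: x=[7.6001] v=[-0.1544]
Step 15: x=[7.5998] v=[-0.0017]
Step 16: x=[7.6300] v=[0.1511]
First v>=0 after going negative at step 16, time=3.2000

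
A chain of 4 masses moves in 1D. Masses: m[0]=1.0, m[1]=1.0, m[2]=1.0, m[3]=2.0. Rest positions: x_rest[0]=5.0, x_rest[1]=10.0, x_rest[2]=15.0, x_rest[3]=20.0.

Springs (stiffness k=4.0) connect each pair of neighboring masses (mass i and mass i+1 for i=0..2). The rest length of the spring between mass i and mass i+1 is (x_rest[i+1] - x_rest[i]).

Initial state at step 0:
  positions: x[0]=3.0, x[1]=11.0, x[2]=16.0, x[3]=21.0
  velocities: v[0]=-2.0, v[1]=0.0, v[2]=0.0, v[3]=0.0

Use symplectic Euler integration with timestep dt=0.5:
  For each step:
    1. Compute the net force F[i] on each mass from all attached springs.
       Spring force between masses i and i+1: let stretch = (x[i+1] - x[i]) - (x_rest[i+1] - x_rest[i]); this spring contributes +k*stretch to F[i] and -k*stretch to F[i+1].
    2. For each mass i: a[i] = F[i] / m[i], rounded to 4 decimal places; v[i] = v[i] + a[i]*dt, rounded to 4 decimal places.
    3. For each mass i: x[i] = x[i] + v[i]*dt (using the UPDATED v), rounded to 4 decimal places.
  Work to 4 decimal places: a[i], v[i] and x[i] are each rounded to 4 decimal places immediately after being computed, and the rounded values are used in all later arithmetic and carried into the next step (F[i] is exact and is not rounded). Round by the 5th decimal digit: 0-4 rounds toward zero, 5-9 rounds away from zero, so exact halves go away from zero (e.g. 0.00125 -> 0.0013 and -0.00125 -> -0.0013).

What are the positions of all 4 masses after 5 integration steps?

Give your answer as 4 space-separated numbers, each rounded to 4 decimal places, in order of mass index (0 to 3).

Step 0: x=[3.0000 11.0000 16.0000 21.0000] v=[-2.0000 0.0000 0.0000 0.0000]
Step 1: x=[5.0000 8.0000 16.0000 21.0000] v=[4.0000 -6.0000 0.0000 0.0000]
Step 2: x=[5.0000 10.0000 13.0000 21.0000] v=[0.0000 4.0000 -6.0000 0.0000]
Step 3: x=[5.0000 10.0000 15.0000 19.5000] v=[0.0000 0.0000 4.0000 -3.0000]
Step 4: x=[5.0000 10.0000 16.5000 18.2500] v=[0.0000 0.0000 3.0000 -2.5000]
Step 5: x=[5.0000 11.5000 13.2500 18.6250] v=[0.0000 3.0000 -6.5000 0.7500]

Answer: 5.0000 11.5000 13.2500 18.6250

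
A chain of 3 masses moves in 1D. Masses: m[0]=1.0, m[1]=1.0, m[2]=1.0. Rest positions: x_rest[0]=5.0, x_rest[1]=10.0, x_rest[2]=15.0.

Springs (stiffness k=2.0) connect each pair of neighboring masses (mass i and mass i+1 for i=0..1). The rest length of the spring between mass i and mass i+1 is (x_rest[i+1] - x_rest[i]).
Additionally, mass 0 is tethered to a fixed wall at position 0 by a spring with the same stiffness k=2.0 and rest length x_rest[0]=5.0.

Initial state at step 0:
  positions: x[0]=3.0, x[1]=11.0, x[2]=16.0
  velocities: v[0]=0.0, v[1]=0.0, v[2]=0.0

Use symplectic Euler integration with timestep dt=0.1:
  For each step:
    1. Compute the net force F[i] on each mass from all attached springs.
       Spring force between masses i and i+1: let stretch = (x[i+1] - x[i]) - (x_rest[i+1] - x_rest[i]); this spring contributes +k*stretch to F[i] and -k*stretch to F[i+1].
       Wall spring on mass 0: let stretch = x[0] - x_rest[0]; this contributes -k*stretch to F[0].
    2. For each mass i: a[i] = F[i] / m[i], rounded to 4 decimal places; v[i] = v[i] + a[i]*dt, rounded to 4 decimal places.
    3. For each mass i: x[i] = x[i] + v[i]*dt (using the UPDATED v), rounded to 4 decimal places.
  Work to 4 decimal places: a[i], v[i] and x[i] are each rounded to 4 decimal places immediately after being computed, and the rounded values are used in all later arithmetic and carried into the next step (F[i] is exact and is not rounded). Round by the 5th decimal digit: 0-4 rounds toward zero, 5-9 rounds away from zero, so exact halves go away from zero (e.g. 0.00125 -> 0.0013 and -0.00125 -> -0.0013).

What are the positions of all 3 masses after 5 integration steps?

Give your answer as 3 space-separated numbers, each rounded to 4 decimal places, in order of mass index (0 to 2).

Step 0: x=[3.0000 11.0000 16.0000] v=[0.0000 0.0000 0.0000]
Step 1: x=[3.1000 10.9400 16.0000] v=[1.0000 -0.6000 0.0000]
Step 2: x=[3.2948 10.8244 15.9988] v=[1.9480 -1.1560 -0.0120]
Step 3: x=[3.5743 10.6617 15.9941] v=[2.7950 -1.6270 -0.0469]
Step 4: x=[3.9241 10.4639 15.9828] v=[3.4976 -1.9780 -0.1134]
Step 5: x=[4.3262 10.2457 15.9611] v=[4.0207 -2.1822 -0.2172]

Answer: 4.3262 10.2457 15.9611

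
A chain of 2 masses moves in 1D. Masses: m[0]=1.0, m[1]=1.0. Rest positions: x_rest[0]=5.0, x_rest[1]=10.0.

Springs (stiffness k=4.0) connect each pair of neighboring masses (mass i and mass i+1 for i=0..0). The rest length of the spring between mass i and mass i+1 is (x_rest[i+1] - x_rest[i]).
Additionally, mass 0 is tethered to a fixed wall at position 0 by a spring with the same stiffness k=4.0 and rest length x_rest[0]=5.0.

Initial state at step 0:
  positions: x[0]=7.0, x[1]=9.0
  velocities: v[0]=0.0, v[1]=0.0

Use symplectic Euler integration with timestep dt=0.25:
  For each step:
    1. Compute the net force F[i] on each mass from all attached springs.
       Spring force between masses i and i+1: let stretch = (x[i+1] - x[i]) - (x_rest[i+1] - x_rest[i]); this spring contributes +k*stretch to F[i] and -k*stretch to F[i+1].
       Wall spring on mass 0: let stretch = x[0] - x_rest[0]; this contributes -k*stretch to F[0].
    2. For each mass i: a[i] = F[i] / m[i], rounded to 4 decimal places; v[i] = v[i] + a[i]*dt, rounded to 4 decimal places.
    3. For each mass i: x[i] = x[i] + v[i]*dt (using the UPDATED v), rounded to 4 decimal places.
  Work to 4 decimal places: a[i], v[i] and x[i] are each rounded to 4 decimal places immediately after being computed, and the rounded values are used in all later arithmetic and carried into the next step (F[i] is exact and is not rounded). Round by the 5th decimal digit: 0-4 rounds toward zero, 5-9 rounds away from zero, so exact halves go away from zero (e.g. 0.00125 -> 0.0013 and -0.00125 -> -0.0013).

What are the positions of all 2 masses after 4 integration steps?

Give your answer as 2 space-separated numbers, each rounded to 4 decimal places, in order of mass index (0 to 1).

Answer: 3.3164 11.0820

Derivation:
Step 0: x=[7.0000 9.0000] v=[0.0000 0.0000]
Step 1: x=[5.7500 9.7500] v=[-5.0000 3.0000]
Step 2: x=[4.0625 10.7500] v=[-6.7500 4.0000]
Step 3: x=[3.0313 11.3281] v=[-4.1250 2.3125]
Step 4: x=[3.3164 11.0820] v=[1.1405 -0.9843]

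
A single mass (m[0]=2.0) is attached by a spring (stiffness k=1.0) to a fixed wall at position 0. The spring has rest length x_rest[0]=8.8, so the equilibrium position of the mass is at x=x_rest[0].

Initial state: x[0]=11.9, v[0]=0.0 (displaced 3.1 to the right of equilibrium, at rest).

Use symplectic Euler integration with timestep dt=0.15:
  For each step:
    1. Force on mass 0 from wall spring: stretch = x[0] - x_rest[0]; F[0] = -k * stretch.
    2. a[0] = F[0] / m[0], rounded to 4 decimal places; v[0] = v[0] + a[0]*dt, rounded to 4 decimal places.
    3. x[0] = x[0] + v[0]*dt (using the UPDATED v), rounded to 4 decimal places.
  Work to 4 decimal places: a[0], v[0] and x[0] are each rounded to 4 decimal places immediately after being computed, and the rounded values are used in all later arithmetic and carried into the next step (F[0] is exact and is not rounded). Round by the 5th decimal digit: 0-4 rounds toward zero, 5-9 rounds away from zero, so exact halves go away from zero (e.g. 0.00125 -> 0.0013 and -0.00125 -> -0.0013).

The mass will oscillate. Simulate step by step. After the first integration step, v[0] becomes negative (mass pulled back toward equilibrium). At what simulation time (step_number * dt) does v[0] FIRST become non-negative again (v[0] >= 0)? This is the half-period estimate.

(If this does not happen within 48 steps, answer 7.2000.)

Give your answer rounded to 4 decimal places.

Answer: 4.5000

Derivation:
Step 0: x=[11.9000] v=[0.0000]
Step 1: x=[11.8651] v=[-0.2325]
Step 2: x=[11.7957] v=[-0.4624]
Step 3: x=[11.6926] v=[-0.6871]
Step 4: x=[11.5570] v=[-0.9040]
Step 5: x=[11.3904] v=[-1.1108]
Step 6: x=[11.1946] v=[-1.3051]
Step 7: x=[10.9719] v=[-1.4847]
Step 8: x=[10.7248] v=[-1.6476]
Step 9: x=[10.4560] v=[-1.7920]
Step 10: x=[10.1686] v=[-1.9162]
Step 11: x=[9.8658] v=[-2.0188]
Step 12: x=[9.5510] v=[-2.0987]
Step 13: x=[9.2278] v=[-2.1550]
Step 14: x=[8.8997] v=[-2.1871]
Step 15: x=[8.5705] v=[-2.1946]
Step 16: x=[8.2439] v=[-2.1774]
Step 17: x=[7.9235] v=[-2.1357]
Step 18: x=[7.6130] v=[-2.0700]
Step 19: x=[7.3159] v=[-1.9810]
Step 20: x=[7.0354] v=[-1.8697]
Step 21: x=[6.7748] v=[-1.7374]
Step 22: x=[6.5370] v=[-1.5855]
Step 23: x=[6.3246] v=[-1.4158]
Step 24: x=[6.1401] v=[-1.2301]
Step 25: x=[5.9855] v=[-1.0306]
Step 26: x=[5.8626] v=[-0.8195]
Step 27: x=[5.7727] v=[-0.5992]
Step 28: x=[5.7169] v=[-0.3721]
Step 29: x=[5.6958] v=[-0.1409]
Step 30: x=[5.7096] v=[0.0919]
First v>=0 after going negative at step 30, time=4.5000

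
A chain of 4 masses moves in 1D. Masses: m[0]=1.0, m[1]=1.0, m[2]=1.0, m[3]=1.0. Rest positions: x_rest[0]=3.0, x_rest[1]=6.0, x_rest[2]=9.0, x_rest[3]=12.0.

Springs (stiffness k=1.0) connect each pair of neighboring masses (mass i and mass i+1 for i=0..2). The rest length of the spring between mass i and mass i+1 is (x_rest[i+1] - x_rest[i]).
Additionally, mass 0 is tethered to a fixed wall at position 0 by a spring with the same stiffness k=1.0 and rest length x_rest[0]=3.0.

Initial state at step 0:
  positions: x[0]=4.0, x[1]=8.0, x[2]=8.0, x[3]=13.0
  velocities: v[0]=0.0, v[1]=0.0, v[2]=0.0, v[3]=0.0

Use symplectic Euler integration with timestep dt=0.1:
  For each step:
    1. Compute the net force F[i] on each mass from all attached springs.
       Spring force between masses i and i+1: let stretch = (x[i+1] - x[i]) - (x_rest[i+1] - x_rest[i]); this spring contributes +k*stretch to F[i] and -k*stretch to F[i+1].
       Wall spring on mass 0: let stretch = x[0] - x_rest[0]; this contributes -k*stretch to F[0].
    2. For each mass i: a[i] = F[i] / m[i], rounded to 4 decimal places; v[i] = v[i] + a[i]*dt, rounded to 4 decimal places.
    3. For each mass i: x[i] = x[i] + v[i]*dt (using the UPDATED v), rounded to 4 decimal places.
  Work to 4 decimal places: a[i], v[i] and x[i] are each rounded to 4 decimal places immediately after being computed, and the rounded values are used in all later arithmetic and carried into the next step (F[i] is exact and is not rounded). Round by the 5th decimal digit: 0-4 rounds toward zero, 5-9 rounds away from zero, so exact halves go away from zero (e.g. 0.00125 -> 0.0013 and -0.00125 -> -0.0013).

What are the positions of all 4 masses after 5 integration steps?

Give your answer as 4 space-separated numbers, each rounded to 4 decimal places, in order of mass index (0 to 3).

Answer: 3.9865 7.4442 8.6955 12.7239

Derivation:
Step 0: x=[4.0000 8.0000 8.0000 13.0000] v=[0.0000 0.0000 0.0000 0.0000]
Step 1: x=[4.0000 7.9600 8.0500 12.9800] v=[0.0000 -0.4000 0.5000 -0.2000]
Step 2: x=[3.9996 7.8813 8.1484 12.9407] v=[-0.0040 -0.7870 0.9840 -0.3930]
Step 3: x=[3.9980 7.7665 8.2921 12.8835] v=[-0.0158 -1.1485 1.4365 -0.5722]
Step 4: x=[3.9941 7.6192 8.4764 12.8104] v=[-0.0388 -1.4728 1.8431 -0.7313]
Step 5: x=[3.9865 7.4442 8.6955 12.7239] v=[-0.0757 -1.7496 2.1908 -0.8647]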